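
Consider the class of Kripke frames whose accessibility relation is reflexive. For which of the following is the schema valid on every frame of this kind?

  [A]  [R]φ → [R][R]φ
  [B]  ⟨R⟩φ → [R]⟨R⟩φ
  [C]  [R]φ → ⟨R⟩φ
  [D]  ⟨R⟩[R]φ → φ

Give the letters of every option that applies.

A reflexive relation is serial.
(A) [R]φ → [R][R]φ (axiom 4) characterises the transitive frames. Such an R need not be transitive — not valid.
(B) ⟨R⟩φ → [R]⟨R⟩φ is axiom 5; it is valid on a frame exactly when R is euclidean. Such an R need not be euclidean, so not valid.
(C) axiom D: valid iff R is serial. Every such R is serial — valid.
(D) ⟨R⟩[R]φ → φ (the dual of axiom B) characterises the symmetric frames. Such an R need not be symmetric — not valid.

C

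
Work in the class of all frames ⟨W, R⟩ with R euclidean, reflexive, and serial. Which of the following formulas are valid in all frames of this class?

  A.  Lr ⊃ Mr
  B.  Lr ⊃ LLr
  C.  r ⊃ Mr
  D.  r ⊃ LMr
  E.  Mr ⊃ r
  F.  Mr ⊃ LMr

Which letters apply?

A, B, C, D, F

A relation that is euclidean, reflexive, and serial is also symmetric and transitive.
(A) Lr ⊃ Mr is axiom D, which corresponds to seriality. Every such R is serial — valid.
(B) Lr ⊃ LLr is axiom 4, which corresponds to transitivity. Every such R is transitive — valid.
(C) r ⊃ Mr is the dual of axiom T, which corresponds to reflexivity. Every such R is reflexive — valid.
(D) r ⊃ LMr is axiom B, which corresponds to symmetry. Every such R is symmetric — valid.
(E) Mr ⊃ r is valid only on frames where every R-edge is a self-loop. Such an R need not be a subset of the identity — not valid.
(F) Mr ⊃ LMr is axiom 5, which corresponds to the euclidean property. Every such R is euclidean — valid.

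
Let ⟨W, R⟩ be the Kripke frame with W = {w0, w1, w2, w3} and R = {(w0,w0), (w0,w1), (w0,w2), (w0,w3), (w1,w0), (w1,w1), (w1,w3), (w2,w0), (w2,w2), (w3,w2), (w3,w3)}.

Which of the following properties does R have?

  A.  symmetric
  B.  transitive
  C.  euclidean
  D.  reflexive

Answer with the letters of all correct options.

D

(A) not symmetric: w0 R w3 but not w3 R w0.
(B) not transitive: w1 R w0 and w0 R w2 but not w1 R w2.
(C) not euclidean: w0 R w1 and w0 R w2 but not w1 R w2.
(D) reflexive: each world relates to itself.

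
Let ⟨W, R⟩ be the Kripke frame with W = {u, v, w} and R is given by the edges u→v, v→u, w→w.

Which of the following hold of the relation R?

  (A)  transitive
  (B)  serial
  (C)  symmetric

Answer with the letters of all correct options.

(A) not transitive: u R v and v R u but not u R u.
(B) serial: every world has an R-successor.
(C) symmetric: every R-edge is matched by its reverse.

B, C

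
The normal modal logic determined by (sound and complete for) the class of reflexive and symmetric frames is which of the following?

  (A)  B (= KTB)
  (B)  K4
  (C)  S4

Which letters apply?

(A) B (= KTB) is determined by exactly this class.
(B) K4 is determined by the class of transitive frames.
(C) S4 is determined by the class of reflexive and transitive frames.

A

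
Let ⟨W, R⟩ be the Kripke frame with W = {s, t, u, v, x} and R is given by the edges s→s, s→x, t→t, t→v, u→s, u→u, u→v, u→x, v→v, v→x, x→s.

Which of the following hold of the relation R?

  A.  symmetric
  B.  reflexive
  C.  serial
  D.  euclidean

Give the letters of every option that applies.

(A) not symmetric: t R v but not v R t.
(B) not reflexive: not x R x.
(C) serial: every world has an R-successor.
(D) not euclidean: t R v and t R t but not v R t.

C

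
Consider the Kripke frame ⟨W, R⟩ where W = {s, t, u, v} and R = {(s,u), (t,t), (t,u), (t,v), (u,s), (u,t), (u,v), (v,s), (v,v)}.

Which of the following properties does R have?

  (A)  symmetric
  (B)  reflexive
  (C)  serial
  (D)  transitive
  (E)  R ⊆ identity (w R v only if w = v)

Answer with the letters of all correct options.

(A) not symmetric: t R v but not v R t.
(B) not reflexive: not s R s.
(C) serial: every world has an R-successor.
(D) not transitive: s R u and u R s but not s R s.
(E) not ⊆ identity: s R u with s ≠ u.

C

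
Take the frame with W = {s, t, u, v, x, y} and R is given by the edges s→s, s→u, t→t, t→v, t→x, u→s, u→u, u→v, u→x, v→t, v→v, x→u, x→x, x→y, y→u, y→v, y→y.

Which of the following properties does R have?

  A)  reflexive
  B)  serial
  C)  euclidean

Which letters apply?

A, B

(A) reflexive: each world relates to itself.
(B) serial: every world has an R-successor.
(C) not euclidean: t R v and t R x but not v R x.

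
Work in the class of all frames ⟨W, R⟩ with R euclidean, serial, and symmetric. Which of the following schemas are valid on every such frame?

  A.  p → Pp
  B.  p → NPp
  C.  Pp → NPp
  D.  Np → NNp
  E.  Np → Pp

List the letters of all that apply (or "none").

A, B, C, D, E

Serial, symmetric and euclidean together give transitive (from symmetry + euclidean) and then reflexive; the relation is an equivalence.
(A) p → Pp (the dual of axiom T) characterises the reflexive frames. Every such R is reflexive — valid.
(B) p → NPp is axiom B, which corresponds to symmetry. Every such R is symmetric — valid.
(C) Pp → NPp is axiom 5, which corresponds to the euclidean property. Every such R is euclidean — valid.
(D) Np → NNp is axiom 4; it is valid on a frame exactly when R is transitive. Every such R is transitive, so valid.
(E) Np → Pp is axiom D; it is valid on a frame exactly when R is serial. Every such R is serial, so valid.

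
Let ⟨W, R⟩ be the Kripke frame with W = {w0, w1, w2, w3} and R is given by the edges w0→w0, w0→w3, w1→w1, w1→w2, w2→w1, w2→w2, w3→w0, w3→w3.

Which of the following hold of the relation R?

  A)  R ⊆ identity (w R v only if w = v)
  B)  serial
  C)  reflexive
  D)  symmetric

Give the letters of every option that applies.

(A) not ⊆ identity: w0 R w3 with w0 ≠ w3.
(B) serial: every world has an R-successor.
(C) reflexive: each world relates to itself.
(D) symmetric: every R-edge is matched by its reverse.

B, C, D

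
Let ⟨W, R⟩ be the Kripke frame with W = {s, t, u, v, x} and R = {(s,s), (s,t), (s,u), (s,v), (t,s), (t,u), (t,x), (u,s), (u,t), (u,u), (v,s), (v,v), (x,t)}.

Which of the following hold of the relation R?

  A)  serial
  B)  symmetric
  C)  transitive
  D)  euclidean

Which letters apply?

(A) serial: every world has an R-successor.
(B) symmetric: every R-edge is matched by its reverse.
(C) not transitive: s R t and t R x but not s R x.
(D) not euclidean: s R t and s R v but not t R v.

A, B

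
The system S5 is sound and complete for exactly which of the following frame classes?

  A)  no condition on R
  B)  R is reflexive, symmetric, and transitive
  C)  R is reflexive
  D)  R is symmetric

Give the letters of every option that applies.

B

(A) this class determines K, not S5.
(B) S5 is sound and complete for exactly this class.
(C) this class determines T (= KT), not S5.
(D) this class determines KB, not S5.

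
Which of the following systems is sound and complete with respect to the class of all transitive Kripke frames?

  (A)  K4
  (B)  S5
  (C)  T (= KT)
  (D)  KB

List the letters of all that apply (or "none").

(A) K4 is determined by exactly this class.
(B) S5 is determined by the class of reflexive, symmetric, and transitive frames.
(C) T (= KT) is determined by the class of reflexive frames.
(D) KB is determined by the class of symmetric frames.

A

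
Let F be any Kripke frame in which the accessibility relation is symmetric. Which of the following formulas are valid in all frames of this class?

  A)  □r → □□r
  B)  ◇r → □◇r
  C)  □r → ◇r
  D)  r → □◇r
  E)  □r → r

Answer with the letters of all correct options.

D

(A) axiom 4: valid iff R is transitive. Such an R need not be transitive — not valid.
(B) ◇r → □◇r (axiom 5) characterises the euclidean frames. Such an R need not be euclidean — not valid.
(C) □r → ◇r (axiom D) characterises the serial frames. Such an R need not be serial — not valid.
(D) r → □◇r (axiom B) characterises the symmetric frames. Every such R is symmetric — valid.
(E) □r → r is axiom T; it is valid on a frame exactly when R is reflexive. Such an R need not be reflexive, so not valid.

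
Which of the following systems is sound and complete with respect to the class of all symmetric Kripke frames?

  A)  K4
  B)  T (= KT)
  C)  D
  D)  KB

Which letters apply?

D

(A) K4 is determined by the class of transitive frames.
(B) T (= KT) is determined by the class of reflexive frames.
(C) D is determined by the class of serial frames.
(D) KB is determined by exactly this class.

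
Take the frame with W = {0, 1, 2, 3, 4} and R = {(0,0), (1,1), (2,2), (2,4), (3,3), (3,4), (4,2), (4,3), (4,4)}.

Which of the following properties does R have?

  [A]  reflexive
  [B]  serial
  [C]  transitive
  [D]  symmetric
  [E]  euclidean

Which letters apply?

(A) reflexive: each world relates to itself.
(B) serial: every world has an R-successor.
(C) not transitive: 2 R 4 and 4 R 3 but not 2 R 3.
(D) symmetric: every R-edge is matched by its reverse.
(E) not euclidean: 4 R 2 and 4 R 3 but not 2 R 3.

A, B, D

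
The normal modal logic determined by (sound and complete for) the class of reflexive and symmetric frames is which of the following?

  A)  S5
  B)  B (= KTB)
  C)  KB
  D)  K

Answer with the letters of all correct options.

B

(A) S5 is determined by the class of reflexive, symmetric, and transitive frames.
(B) B (= KTB) is determined by exactly this class.
(C) KB is determined by the class of symmetric frames.
(D) K is determined by the class of arbitrary frames.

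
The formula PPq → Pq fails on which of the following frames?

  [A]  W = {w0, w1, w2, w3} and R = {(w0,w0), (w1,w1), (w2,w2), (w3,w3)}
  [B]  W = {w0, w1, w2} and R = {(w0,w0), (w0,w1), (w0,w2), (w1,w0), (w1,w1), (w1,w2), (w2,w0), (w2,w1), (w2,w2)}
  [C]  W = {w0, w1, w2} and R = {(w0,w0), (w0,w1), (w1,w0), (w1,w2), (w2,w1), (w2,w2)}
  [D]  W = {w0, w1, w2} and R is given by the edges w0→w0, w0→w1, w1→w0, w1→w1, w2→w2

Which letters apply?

C

The schema PPq → Pq is the dual of axiom 4; it is valid on a frame iff R is transitive.
(A) R is transitive (R is closed under composition), so the schema is valid here.
(B) R is transitive (R is closed under composition), so the schema is valid here.
(C) R is not transitive (w0 R w1 and w1 R w2 but not w0 R w2), so the schema fails here.
(D) R is transitive (R is closed under composition), so the schema is valid here.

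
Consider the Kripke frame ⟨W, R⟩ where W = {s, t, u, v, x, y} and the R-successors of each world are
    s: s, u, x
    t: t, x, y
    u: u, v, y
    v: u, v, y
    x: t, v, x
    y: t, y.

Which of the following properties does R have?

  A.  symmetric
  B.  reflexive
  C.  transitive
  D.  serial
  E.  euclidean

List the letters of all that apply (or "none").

B, D

(A) not symmetric: s R u but not u R s.
(B) reflexive: each world relates to itself.
(C) not transitive: s R u and u R v but not s R v.
(D) serial: every world has an R-successor.
(E) not euclidean: s R u and s R s but not u R s.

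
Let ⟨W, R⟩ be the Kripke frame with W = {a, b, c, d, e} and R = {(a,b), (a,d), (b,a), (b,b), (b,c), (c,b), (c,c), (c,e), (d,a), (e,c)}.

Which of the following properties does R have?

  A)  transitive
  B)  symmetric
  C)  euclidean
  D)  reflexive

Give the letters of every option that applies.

B

(A) not transitive: a R b and b R a but not a R a.
(B) symmetric: every R-edge is matched by its reverse.
(C) not euclidean: a R b and a R d but not b R d.
(D) not reflexive: not a R a.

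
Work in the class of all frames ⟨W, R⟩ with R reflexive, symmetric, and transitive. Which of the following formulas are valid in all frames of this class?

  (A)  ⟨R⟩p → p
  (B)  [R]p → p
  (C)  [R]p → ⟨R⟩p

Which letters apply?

B, C

A relation that is reflexive, symmetric, and transitive is also euclidean and serial.
(A) ⟨R⟩p → p is the converse of T; it holds exactly when R ⊆ identity. Such an R need not be a subset of the identity — not valid.
(B) [R]p → p (axiom T) characterises the reflexive frames. Every such R is reflexive — valid.
(C) [R]p → ⟨R⟩p is axiom D; it is valid on a frame exactly when R is serial. Every such R is serial, so valid.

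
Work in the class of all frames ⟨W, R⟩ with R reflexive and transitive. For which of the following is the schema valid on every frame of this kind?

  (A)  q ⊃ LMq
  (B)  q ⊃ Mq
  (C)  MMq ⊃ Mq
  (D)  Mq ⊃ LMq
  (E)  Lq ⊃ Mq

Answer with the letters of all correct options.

B, C, E

Reflexive relations are serial.
(A) axiom B: valid iff R is symmetric. Such an R need not be symmetric — not valid.
(B) q ⊃ Mq (the dual of axiom T) characterises the reflexive frames. Every such R is reflexive — valid.
(C) MMq ⊃ Mq is the dual of axiom 4; it is valid on a frame exactly when R is transitive. Every such R is transitive, so valid.
(D) axiom 5: valid iff R is euclidean. Such an R need not be euclidean — not valid.
(E) axiom D: valid iff R is serial. Every such R is serial — valid.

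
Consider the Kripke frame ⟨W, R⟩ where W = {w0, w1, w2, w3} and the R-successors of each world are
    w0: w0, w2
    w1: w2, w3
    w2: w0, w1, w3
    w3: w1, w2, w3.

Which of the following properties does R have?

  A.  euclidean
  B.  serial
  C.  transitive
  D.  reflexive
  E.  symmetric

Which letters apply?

B, E

(A) not euclidean: w2 R w0 and w2 R w1 but not w0 R w1.
(B) serial: every world has an R-successor.
(C) not transitive: w0 R w2 and w2 R w1 but not w0 R w1.
(D) not reflexive: not w1 R w1.
(E) symmetric: every R-edge is matched by its reverse.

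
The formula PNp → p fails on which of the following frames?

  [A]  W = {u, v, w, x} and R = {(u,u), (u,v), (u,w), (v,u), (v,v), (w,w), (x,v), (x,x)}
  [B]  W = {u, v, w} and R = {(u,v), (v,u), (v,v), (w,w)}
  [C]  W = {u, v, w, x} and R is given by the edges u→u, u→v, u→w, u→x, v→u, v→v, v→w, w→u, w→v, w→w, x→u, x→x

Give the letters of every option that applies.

A

The schema PNp → p is the dual of axiom B; it is valid on a frame iff R is symmetric.
(A) R is not symmetric (u R w but not w R u), so the schema fails here.
(B) R is symmetric (every R-edge is matched by its reverse), so the schema is valid here.
(C) R is symmetric (every R-edge is matched by its reverse), so the schema is valid here.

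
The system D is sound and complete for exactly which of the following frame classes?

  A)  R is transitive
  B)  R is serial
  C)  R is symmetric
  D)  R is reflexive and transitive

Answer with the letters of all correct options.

B

(A) this class determines K4, not D.
(B) D is sound and complete for exactly this class.
(C) this class determines KB, not D.
(D) this class determines S4, not D.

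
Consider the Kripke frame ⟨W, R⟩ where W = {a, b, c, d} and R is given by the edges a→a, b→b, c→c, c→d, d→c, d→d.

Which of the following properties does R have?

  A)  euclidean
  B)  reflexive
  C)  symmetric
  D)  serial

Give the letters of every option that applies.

A, B, C, D

(A) euclidean: any two R-successors of the same world are R-related.
(B) reflexive: each world relates to itself.
(C) symmetric: every R-edge is matched by its reverse.
(D) serial: every world has an R-successor.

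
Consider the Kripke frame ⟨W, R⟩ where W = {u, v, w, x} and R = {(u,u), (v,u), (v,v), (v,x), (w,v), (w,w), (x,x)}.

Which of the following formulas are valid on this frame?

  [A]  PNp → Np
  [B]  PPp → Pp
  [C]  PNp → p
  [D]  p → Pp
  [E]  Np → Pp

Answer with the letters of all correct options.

R is reflexive: each world relates to itself.
R is not symmetric: v R u but not u R v.
R is not transitive: w R v and v R u but not w R u.
R is not euclidean: v R u and v R v but not u R v.
R is serial: every world has an R-successor.
(A) PNp → Np (the dual of axiom 5) characterises the euclidean frames. R is not euclidean — not valid.
(B) the dual of axiom 4: valid iff R is transitive. R is not transitive — not valid.
(C) PNp → p is the dual of axiom B, which corresponds to symmetry. R is not symmetric — not valid.
(D) the dual of axiom T: valid iff R is reflexive. R is reflexive — valid.
(E) Np → Pp (axiom D) characterises the serial frames. R is serial — valid.

D, E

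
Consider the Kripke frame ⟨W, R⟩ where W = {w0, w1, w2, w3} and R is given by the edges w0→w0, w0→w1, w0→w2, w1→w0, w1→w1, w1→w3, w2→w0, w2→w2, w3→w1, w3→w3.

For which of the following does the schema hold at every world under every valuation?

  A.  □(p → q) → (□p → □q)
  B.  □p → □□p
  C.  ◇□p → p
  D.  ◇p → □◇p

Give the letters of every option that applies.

A, C

R is symmetric: every R-edge is matched by its reverse.
R is not transitive: w0 R w1 and w1 R w3 but not w0 R w3.
R is not euclidean: w0 R w1 and w0 R w2 but not w1 R w2.
(A) □(p → q) → (□p → □q) is the K axiom; it holds on all frames — valid.
(B) axiom 4: valid iff R is transitive. R is not transitive — not valid.
(C) ◇□p → p is the dual of axiom B; it is valid on a frame exactly when R is symmetric. R is symmetric, so valid.
(D) ◇p → □◇p (axiom 5) characterises the euclidean frames. R is not euclidean — not valid.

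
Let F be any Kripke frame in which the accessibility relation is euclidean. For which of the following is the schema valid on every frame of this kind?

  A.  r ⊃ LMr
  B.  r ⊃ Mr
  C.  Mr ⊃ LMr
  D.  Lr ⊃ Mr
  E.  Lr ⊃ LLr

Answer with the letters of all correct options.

(A) r ⊃ LMr is axiom B; it is valid on a frame exactly when R is symmetric. Such an R need not be symmetric, so not valid.
(B) r ⊃ Mr (the dual of axiom T) characterises the reflexive frames. Such an R need not be reflexive — not valid.
(C) Mr ⊃ LMr is axiom 5; it is valid on a frame exactly when R is euclidean. Every such R is euclidean, so valid.
(D) axiom D: valid iff R is serial. Such an R need not be serial — not valid.
(E) Lr ⊃ LLr is axiom 4; it is valid on a frame exactly when R is transitive. Such an R need not be transitive, so not valid.

C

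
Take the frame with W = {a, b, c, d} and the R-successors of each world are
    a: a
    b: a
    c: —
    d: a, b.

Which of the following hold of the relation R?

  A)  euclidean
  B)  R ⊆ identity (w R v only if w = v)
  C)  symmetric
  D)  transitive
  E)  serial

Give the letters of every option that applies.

D

(A) not euclidean: d R a and d R b but not a R b.
(B) not ⊆ identity: b R a with b ≠ a.
(C) not symmetric: b R a but not a R b.
(D) transitive: R is closed under composition.
(E) not serial: c has no R-successor.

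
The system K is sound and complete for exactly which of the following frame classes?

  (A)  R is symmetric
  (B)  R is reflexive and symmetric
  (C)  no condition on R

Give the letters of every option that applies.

(A) this class determines KB, not K.
(B) this class determines B (= KTB), not K.
(C) K is sound and complete for exactly this class.

C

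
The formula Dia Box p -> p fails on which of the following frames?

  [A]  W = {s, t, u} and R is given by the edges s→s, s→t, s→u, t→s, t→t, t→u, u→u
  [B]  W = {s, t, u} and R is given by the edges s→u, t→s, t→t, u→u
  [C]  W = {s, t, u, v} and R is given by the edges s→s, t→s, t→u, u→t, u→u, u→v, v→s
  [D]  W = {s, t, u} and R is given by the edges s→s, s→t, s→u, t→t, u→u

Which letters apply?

The schema Dia Box p -> p is the dual of axiom B; it is valid on a frame iff R is symmetric.
(A) R is not symmetric (s R u but not u R s), so the schema fails here.
(B) R is not symmetric (s R u but not u R s), so the schema fails here.
(C) R is not symmetric (t R s but not s R t), so the schema fails here.
(D) R is not symmetric (s R t but not t R s), so the schema fails here.

A, B, C, D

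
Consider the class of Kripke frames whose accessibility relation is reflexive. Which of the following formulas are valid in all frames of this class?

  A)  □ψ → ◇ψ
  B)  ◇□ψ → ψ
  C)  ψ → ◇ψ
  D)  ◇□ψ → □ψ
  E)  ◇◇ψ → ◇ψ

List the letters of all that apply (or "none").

A reflexive relation is serial.
(A) □ψ → ◇ψ (axiom D) characterises the serial frames. Every such R is serial — valid.
(B) ◇□ψ → ψ is the dual of axiom B; it is valid on a frame exactly when R is symmetric. Such an R need not be symmetric, so not valid.
(C) ψ → ◇ψ is the dual of axiom T, which corresponds to reflexivity. Every such R is reflexive — valid.
(D) the dual of axiom 5: valid iff R is euclidean. Such an R need not be euclidean — not valid.
(E) ◇◇ψ → ◇ψ (the dual of axiom 4) characterises the transitive frames. Such an R need not be transitive — not valid.

A, C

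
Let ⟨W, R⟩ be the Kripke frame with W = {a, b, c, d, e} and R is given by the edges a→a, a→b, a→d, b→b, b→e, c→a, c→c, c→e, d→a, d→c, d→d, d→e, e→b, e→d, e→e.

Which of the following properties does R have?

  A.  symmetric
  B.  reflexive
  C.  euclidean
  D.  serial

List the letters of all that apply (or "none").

(A) not symmetric: a R b but not b R a.
(B) reflexive: each world relates to itself.
(C) not euclidean: a R b and a R a but not b R a.
(D) serial: every world has an R-successor.

B, D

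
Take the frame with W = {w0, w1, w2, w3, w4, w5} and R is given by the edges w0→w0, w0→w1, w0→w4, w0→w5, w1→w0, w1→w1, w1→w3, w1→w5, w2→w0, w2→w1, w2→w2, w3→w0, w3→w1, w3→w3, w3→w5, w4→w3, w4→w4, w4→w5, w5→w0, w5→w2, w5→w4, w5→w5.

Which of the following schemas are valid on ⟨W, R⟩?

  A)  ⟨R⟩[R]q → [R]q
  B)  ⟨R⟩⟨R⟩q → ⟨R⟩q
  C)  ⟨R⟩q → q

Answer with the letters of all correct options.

R is not transitive: w0 R w1 and w1 R w3 but not w0 R w3.
R is not euclidean: w0 R w1 and w0 R w4 but not w1 R w4.
R is not a subset of the identity: w0 R w1 with w0 ≠ w1.
(A) the dual of axiom 5: valid iff R is euclidean. R is not euclidean — not valid.
(B) ⟨R⟩⟨R⟩q → ⟨R⟩q is the dual of axiom 4, which corresponds to transitivity. R is not transitive — not valid.
(C) ⟨R⟩q → q is valid only on frames where every R-edge is a self-loop. Here R ⊄ identity — not valid.

none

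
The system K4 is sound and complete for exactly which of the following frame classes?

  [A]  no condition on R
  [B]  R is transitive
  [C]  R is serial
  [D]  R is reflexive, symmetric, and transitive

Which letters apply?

B

(A) this class determines K, not K4.
(B) K4 is sound and complete for exactly this class.
(C) this class determines D, not K4.
(D) this class determines S5, not K4.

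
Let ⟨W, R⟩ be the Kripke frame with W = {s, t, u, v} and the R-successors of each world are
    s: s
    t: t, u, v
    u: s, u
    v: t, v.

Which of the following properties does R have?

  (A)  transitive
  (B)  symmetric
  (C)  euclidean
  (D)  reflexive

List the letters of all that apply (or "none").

D

(A) not transitive: t R u and u R s but not t R s.
(B) not symmetric: t R u but not u R t.
(C) not euclidean: t R u and t R t but not u R t.
(D) reflexive: each world relates to itself.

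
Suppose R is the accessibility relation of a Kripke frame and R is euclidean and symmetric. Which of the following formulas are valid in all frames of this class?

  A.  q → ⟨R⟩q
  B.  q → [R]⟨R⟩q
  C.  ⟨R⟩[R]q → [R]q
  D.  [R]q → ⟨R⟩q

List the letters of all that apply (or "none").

A symmetric euclidean relation is transitive (uRv and vRw give vRu by symmetry, then uRw by the euclidean condition, applied at v).
(A) q → ⟨R⟩q is the dual of axiom T, which corresponds to reflexivity. Such an R need not be reflexive — not valid.
(B) q → [R]⟨R⟩q (axiom B) characterises the symmetric frames. Every such R is symmetric — valid.
(C) ⟨R⟩[R]q → [R]q is the dual of axiom 5, which corresponds to the euclidean property. Every such R is euclidean — valid.
(D) [R]q → ⟨R⟩q is axiom D, which corresponds to seriality. Such an R need not be serial — not valid.

B, C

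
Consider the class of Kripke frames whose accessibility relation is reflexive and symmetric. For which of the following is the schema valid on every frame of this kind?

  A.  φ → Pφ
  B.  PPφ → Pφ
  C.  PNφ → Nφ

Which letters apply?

Reflexive relations are serial.
(A) φ → Pφ (the dual of axiom T) characterises the reflexive frames. Every such R is reflexive — valid.
(B) PPφ → Pφ is the dual of axiom 4; it is valid on a frame exactly when R is transitive. Such an R need not be transitive, so not valid.
(C) PNφ → Nφ (the dual of axiom 5) characterises the euclidean frames. Such an R need not be euclidean — not valid.

A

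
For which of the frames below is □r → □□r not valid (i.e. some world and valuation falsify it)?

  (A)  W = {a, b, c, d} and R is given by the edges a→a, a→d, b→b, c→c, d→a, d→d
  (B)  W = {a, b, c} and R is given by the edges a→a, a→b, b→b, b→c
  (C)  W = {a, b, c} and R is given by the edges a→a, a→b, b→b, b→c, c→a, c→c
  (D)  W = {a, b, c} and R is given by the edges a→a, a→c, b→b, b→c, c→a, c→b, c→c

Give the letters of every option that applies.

The schema □r → □□r is axiom 4; it is valid on a frame iff R is transitive.
(A) R is transitive (R is closed under composition), so the schema is valid here.
(B) R is not transitive (a R b and b R c but not a R c), so the schema fails here.
(C) R is not transitive (a R b and b R c but not a R c), so the schema fails here.
(D) R is not transitive (a R c and c R b but not a R b), so the schema fails here.

B, C, D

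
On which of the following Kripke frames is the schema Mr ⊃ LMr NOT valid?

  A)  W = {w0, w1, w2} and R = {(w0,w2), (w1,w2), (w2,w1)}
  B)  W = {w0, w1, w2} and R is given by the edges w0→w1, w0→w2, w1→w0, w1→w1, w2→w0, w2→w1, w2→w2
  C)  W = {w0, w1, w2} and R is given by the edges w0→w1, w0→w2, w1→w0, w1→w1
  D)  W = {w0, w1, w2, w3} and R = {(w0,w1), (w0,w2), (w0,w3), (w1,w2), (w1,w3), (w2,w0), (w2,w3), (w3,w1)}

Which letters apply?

A, B, C, D

The schema Mr ⊃ LMr is axiom 5; it is valid on a frame iff R is euclidean.
(A) R is not euclidean (w0 R w2 and w0 R w2 but not w2 R w2), so the schema fails here.
(B) R is not euclidean (w0 R w1 and w0 R w2 but not w1 R w2), so the schema fails here.
(C) R is not euclidean (w0 R w1 and w0 R w2 but not w1 R w2), so the schema fails here.
(D) R is not euclidean (w0 R w2 and w0 R w1 but not w2 R w1), so the schema fails here.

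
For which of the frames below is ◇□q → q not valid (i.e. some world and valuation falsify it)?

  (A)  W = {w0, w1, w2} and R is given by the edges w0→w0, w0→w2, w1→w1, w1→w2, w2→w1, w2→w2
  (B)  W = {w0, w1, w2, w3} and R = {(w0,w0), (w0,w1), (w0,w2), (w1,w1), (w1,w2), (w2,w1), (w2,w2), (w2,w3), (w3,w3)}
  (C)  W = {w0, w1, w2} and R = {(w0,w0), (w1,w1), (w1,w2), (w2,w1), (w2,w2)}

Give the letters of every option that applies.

A, B

The schema ◇□q → q is the dual of axiom B; it is valid on a frame iff R is symmetric.
(A) R is not symmetric (w0 R w2 but not w2 R w0), so the schema fails here.
(B) R is not symmetric (w0 R w1 but not w1 R w0), so the schema fails here.
(C) R is symmetric (every R-edge is matched by its reverse), so the schema is valid here.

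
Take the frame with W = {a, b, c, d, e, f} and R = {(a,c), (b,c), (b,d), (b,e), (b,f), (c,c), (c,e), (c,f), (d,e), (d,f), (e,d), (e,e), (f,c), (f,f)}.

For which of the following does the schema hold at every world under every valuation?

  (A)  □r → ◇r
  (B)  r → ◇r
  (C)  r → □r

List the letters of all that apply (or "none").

A

R is not reflexive: not a R a.
R is serial: every world has an R-successor.
R is not a subset of the identity: a R c with a ≠ c.
(A) □r → ◇r is axiom D; it is valid on a frame exactly when R is serial. R is serial, so valid.
(B) r → ◇r is the dual of axiom T, which corresponds to reflexivity. R is not reflexive — not valid.
(C) r → □r is valid only on frames where every R-edge is a self-loop. Here R ⊄ identity — not valid.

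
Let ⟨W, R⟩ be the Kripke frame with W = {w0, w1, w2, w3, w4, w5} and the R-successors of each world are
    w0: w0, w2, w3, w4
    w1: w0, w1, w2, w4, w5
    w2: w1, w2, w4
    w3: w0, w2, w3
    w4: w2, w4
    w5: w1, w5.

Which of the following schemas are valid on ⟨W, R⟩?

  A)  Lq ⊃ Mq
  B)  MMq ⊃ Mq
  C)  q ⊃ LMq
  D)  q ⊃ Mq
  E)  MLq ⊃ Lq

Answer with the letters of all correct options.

R is reflexive: each world relates to itself.
R is not symmetric: w0 R w2 but not w2 R w0.
R is not transitive: w0 R w2 and w2 R w1 but not w0 R w1.
R is not euclidean: w0 R w2 and w0 R w0 but not w2 R w0.
R is serial: every world has an R-successor.
(A) Lq ⊃ Mq is axiom D; it is valid on a frame exactly when R is serial. R is serial, so valid.
(B) MMq ⊃ Mq (the dual of axiom 4) characterises the transitive frames. R is not transitive — not valid.
(C) q ⊃ LMq is axiom B, which corresponds to symmetry. R is not symmetric — not valid.
(D) q ⊃ Mq is the dual of axiom T, which corresponds to reflexivity. R is reflexive — valid.
(E) MLq ⊃ Lq is the dual of axiom 5; it is valid on a frame exactly when R is euclidean. R is not euclidean, so not valid.

A, D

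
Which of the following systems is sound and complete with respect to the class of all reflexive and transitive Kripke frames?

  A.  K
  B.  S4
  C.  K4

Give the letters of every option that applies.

(A) K is determined by the class of arbitrary frames.
(B) S4 is determined by exactly this class.
(C) K4 is determined by the class of transitive frames.

B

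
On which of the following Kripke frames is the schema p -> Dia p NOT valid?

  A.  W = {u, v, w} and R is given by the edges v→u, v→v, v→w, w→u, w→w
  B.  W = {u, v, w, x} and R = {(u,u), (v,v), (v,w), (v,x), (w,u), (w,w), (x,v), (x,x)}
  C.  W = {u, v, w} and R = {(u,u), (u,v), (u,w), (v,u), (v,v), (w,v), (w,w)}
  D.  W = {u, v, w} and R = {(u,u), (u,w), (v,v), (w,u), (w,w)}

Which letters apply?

A

The schema p -> Dia p is the dual of axiom T; it is valid on a frame iff R is reflexive.
(A) R is not reflexive (not u R u), so the schema fails here.
(B) R is reflexive (each world relates to itself), so the schema is valid here.
(C) R is reflexive (each world relates to itself), so the schema is valid here.
(D) R is reflexive (each world relates to itself), so the schema is valid here.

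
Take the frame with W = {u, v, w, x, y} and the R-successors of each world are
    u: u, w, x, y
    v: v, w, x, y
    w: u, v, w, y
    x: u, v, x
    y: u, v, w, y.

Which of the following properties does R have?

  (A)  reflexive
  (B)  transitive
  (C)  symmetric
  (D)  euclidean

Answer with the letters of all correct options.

(A) reflexive: each world relates to itself.
(B) not transitive: u R w and w R v but not u R v.
(C) symmetric: every R-edge is matched by its reverse.
(D) not euclidean: u R w and u R x but not w R x.

A, C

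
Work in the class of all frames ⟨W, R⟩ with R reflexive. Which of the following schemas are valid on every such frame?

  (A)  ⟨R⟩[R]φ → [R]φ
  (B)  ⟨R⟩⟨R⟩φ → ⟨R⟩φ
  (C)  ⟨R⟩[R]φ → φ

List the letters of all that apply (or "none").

A reflexive relation is serial.
(A) the dual of axiom 5: valid iff R is euclidean. Such an R need not be euclidean — not valid.
(B) ⟨R⟩⟨R⟩φ → ⟨R⟩φ is the dual of axiom 4, which corresponds to transitivity. Such an R need not be transitive — not valid.
(C) the dual of axiom B: valid iff R is symmetric. Such an R need not be symmetric — not valid.

none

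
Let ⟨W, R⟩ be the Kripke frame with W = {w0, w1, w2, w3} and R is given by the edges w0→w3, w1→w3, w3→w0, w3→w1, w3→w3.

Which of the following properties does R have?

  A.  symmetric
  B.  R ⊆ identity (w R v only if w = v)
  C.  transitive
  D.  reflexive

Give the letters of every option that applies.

A

(A) symmetric: every R-edge is matched by its reverse.
(B) not ⊆ identity: w0 R w3 with w0 ≠ w3.
(C) not transitive: w0 R w3 and w3 R w0 but not w0 R w0.
(D) not reflexive: not w0 R w0.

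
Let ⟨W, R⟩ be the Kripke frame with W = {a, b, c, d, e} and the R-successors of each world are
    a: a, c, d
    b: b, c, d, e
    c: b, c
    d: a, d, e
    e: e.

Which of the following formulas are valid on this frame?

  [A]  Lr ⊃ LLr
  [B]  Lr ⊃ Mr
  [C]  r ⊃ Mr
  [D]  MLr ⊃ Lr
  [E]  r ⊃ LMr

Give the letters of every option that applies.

B, C

R is reflexive: each world relates to itself.
R is not symmetric: a R c but not c R a.
R is not transitive: a R c and c R b but not a R b.
R is not euclidean: a R c and a R a but not c R a.
R is serial: every world has an R-successor.
(A) Lr ⊃ LLr is axiom 4, which corresponds to transitivity. R is not transitive — not valid.
(B) Lr ⊃ Mr (axiom D) characterises the serial frames. R is serial — valid.
(C) the dual of axiom T: valid iff R is reflexive. R is reflexive — valid.
(D) the dual of axiom 5: valid iff R is euclidean. R is not euclidean — not valid.
(E) axiom B: valid iff R is symmetric. R is not symmetric — not valid.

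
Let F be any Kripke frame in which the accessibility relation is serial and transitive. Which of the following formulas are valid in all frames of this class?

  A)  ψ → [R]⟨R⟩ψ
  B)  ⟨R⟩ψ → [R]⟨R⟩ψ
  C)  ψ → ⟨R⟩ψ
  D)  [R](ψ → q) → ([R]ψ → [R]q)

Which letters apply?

(A) axiom B: valid iff R is symmetric. Such an R need not be symmetric — not valid.
(B) axiom 5: valid iff R is euclidean. Such an R need not be euclidean — not valid.
(C) ψ → ⟨R⟩ψ is the dual of axiom T; it is valid on a frame exactly when R is reflexive. Such an R need not be reflexive, so not valid.
(D) this is just K, valid on every normal frame.

D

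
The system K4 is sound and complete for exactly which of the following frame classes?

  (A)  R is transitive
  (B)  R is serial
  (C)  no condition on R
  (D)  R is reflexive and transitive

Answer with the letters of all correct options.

(A) K4 is sound and complete for exactly this class.
(B) this class determines D, not K4.
(C) this class determines K, not K4.
(D) this class determines S4, not K4.

A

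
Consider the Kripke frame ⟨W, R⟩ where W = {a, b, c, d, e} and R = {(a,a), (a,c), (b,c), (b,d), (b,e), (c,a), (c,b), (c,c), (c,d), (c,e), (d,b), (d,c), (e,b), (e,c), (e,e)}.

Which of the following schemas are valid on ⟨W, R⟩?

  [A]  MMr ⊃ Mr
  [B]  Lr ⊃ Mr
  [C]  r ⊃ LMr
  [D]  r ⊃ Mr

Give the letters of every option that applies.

R is not reflexive: not b R b.
R is symmetric: every R-edge is matched by its reverse.
R is not transitive: a R c and c R b but not a R b.
R is serial: every world has an R-successor.
(A) MMr ⊃ Mr is the dual of axiom 4; it is valid on a frame exactly when R is transitive. R is not transitive, so not valid.
(B) axiom D: valid iff R is serial. R is serial — valid.
(C) axiom B: valid iff R is symmetric. R is symmetric — valid.
(D) r ⊃ Mr is the dual of axiom T; it is valid on a frame exactly when R is reflexive. R is not reflexive, so not valid.

B, C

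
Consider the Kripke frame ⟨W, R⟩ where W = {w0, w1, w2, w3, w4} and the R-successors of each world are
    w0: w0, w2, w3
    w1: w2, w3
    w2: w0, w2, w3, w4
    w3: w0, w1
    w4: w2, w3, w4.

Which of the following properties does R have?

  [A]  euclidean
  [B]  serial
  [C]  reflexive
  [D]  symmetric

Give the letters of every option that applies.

B

(A) not euclidean: w0 R w3 and w0 R w2 but not w3 R w2.
(B) serial: every world has an R-successor.
(C) not reflexive: not w1 R w1.
(D) not symmetric: w1 R w2 but not w2 R w1.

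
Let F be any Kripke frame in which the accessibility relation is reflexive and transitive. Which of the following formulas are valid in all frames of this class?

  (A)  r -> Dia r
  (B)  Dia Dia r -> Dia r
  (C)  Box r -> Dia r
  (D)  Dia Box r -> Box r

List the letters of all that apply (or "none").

Reflexive relations are serial.
(A) r -> Dia r is the dual of axiom T, which corresponds to reflexivity. Every such R is reflexive — valid.
(B) the dual of axiom 4: valid iff R is transitive. Every such R is transitive — valid.
(C) Box r -> Dia r (axiom D) characterises the serial frames. Every such R is serial — valid.
(D) Dia Box r -> Box r (the dual of axiom 5) characterises the euclidean frames. Such an R need not be euclidean — not valid.

A, B, C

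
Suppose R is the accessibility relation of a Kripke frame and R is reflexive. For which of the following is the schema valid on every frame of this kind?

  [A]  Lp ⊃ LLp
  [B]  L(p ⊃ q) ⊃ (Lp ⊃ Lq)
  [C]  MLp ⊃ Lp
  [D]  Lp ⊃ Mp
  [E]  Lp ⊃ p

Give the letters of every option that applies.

B, D, E

A reflexive relation is serial.
(A) Lp ⊃ LLp (axiom 4) characterises the transitive frames. Such an R need not be transitive — not valid.
(B) L(p ⊃ q) ⊃ (Lp ⊃ Lq) is the K axiom; it holds on all frames — valid.
(C) MLp ⊃ Lp is the dual of axiom 5; it is valid on a frame exactly when R is euclidean. Such an R need not be euclidean, so not valid.
(D) Lp ⊃ Mp is axiom D, which corresponds to seriality. Every such R is serial — valid.
(E) axiom T: valid iff R is reflexive. Every such R is reflexive — valid.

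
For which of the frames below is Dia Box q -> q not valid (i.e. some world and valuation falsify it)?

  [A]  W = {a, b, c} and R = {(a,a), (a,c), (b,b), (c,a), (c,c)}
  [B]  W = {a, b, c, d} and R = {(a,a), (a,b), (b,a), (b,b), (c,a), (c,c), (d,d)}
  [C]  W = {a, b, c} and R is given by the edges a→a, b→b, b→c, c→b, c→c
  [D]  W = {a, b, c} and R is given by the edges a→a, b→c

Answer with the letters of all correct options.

The schema Dia Box q -> q is the dual of axiom B; it is valid on a frame iff R is symmetric.
(A) R is symmetric (every R-edge is matched by its reverse), so the schema is valid here.
(B) R is not symmetric (c R a but not a R c), so the schema fails here.
(C) R is symmetric (every R-edge is matched by its reverse), so the schema is valid here.
(D) R is not symmetric (b R c but not c R b), so the schema fails here.

B, D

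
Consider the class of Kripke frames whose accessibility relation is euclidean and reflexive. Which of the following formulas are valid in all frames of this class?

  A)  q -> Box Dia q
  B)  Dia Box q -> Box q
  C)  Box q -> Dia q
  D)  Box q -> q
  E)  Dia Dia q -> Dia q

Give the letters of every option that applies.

A, B, C, D, E

A reflexive euclidean relation is also symmetric (from wRw and wRv the euclidean condition gives vRw) and hence transitive; it is an equivalence relation.
(A) q -> Box Dia q is axiom B; it is valid on a frame exactly when R is symmetric. Every such R is symmetric, so valid.
(B) the dual of axiom 5: valid iff R is euclidean. Every such R is euclidean — valid.
(C) Box q -> Dia q is axiom D; it is valid on a frame exactly when R is serial. Every such R is serial, so valid.
(D) Box q -> q is axiom T, which corresponds to reflexivity. Every such R is reflexive — valid.
(E) Dia Dia q -> Dia q is the dual of axiom 4; it is valid on a frame exactly when R is transitive. Every such R is transitive, so valid.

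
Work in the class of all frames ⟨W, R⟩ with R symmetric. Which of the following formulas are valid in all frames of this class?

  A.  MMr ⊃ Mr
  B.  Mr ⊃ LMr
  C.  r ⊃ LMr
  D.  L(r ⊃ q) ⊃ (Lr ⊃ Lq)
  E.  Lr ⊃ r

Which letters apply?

C, D

(A) the dual of axiom 4: valid iff R is transitive. Such an R need not be transitive — not valid.
(B) Mr ⊃ LMr is axiom 5; it is valid on a frame exactly when R is euclidean. Such an R need not be euclidean, so not valid.
(C) r ⊃ LMr is axiom B; it is valid on a frame exactly when R is symmetric. Every such R is symmetric, so valid.
(D) L(r ⊃ q) ⊃ (Lr ⊃ Lq) is the K axiom; it holds on all frames — valid.
(E) Lr ⊃ r is axiom T, which corresponds to reflexivity. Such an R need not be reflexive — not valid.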